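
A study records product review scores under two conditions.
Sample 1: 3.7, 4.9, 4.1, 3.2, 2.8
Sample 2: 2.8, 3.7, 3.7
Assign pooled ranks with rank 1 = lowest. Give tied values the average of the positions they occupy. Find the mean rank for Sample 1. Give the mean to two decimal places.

4.90

Sorted (ascending): 2.8, 2.8, 3.2, 3.7, 3.7, 3.7, 4.1, 4.9
The 2 values of 2.8 occupy positions 1–2 → average rank (1+2)/2 = 1.5.
The 3 values of 3.7 occupy positions 4–6 → average rank 5.
Sample 1 values → pooled ranks: 3.7→5, 4.9→8, 4.1→7, 3.2→3, 2.8→1.5
Mean rank = (5 + 8 + 7 + 3 + 1.5) / 5 = 4.90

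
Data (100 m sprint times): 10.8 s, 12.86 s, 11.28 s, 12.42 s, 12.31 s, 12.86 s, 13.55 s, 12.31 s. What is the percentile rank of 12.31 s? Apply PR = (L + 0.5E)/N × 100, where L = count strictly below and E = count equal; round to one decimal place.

37.5

N = 8.
Strictly below 12.31: 2. Equal to 12.31: 2.
PR = (2 + 0.5·2)/8 × 100 = 37.5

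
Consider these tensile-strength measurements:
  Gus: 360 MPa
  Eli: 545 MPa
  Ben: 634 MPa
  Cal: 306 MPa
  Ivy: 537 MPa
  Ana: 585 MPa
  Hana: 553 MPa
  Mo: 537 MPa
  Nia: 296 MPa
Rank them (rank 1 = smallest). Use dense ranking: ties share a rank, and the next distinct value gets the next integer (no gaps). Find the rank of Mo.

Sorted (ascending): 296, 306, 360, 537, 537, 545, 553, 585, 634
The 2 values of 537 share dense rank 4.
Remaining distinct values take the next consecutive integers.
Mo has value 537 MPa → rank 4.

4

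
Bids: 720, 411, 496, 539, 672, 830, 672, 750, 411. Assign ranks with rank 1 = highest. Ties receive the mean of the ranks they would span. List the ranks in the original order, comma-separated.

3, 8.5, 7, 6, 4.5, 1, 4.5, 2, 8.5

Sorted (descending): 830, 750, 720, 672, 672, 539, 496, 411, 411
The 2 values of 672 occupy positions 4–5 → average rank (4+5)/2 = 4.5.
The 2 values of 411 occupy positions 8–9 → average rank (8+9)/2 = 8.5.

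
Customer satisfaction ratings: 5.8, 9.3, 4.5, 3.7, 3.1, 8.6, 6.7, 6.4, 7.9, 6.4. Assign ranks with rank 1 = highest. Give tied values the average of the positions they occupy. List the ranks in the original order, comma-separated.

7, 1, 8, 9, 10, 2, 4, 5.5, 3, 5.5

Sorted (descending): 9.3, 8.6, 7.9, 6.7, 6.4, 6.4, 5.8, 4.5, 3.7, 3.1
The 2 values of 6.4 occupy positions 5–6 → average rank (5+6)/2 = 5.5.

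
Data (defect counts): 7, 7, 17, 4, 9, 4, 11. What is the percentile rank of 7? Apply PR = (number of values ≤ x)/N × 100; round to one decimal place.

N = 7.
Strictly below 7: 2. Equal to 7: 2.
PR = 4/7 × 100 = 57.1

57.1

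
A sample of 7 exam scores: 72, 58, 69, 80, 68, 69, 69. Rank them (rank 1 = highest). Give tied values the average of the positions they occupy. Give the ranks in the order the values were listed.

Sorted (descending): 80, 72, 69, 69, 69, 68, 58
The 3 values of 69 occupy positions 3–5 → average rank 4.

2, 7, 4, 1, 6, 4, 4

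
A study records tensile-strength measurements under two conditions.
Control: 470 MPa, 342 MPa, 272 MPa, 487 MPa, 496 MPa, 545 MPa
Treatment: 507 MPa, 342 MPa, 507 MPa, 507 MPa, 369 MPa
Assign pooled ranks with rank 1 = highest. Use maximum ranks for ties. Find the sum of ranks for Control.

40

Sorted (descending): 545, 507, 507, 507, 496, 487, 470, 369, 342, 342, 272
The 3 values of 507 occupy positions 2–4 → each gets rank 4.
The 2 values of 342 occupy positions 9–10 → each gets rank 10.
Control values → pooled ranks: 470→7, 342→10, 272→11, 487→6, 496→5, 545→1
Rank sum = 7 + 10 + 11 + 6 + 5 + 1 = 40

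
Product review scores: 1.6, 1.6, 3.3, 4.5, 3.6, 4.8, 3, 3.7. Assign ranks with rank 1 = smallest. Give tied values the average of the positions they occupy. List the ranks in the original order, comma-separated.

Sorted (ascending): 1.6, 1.6, 3, 3.3, 3.6, 3.7, 4.5, 4.8
The 2 values of 1.6 occupy positions 1–2 → average rank (1+2)/2 = 1.5.

1.5, 1.5, 4, 7, 5, 8, 3, 6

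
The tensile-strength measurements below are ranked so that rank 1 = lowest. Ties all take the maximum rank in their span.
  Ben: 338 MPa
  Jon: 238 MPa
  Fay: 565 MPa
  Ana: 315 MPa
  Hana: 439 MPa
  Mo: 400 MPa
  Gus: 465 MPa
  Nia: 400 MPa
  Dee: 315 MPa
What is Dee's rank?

Sorted (ascending): 238, 315, 315, 338, 400, 400, 439, 465, 565
The 2 values of 315 occupy positions 2–3 → each gets rank 3.
The 2 values of 400 occupy positions 5–6 → each gets rank 6.
Dee has value 315 MPa → rank 3.

3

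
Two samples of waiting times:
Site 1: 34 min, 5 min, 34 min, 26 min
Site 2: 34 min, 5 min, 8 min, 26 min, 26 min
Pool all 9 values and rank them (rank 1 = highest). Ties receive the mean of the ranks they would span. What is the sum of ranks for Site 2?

27.5

Sorted (descending): 34, 34, 34, 26, 26, 26, 8, 5, 5
The 3 values of 34 occupy positions 1–3 → average rank 2.
The 3 values of 26 occupy positions 4–6 → average rank 5.
The 2 values of 5 occupy positions 8–9 → average rank (8+9)/2 = 8.5.
Site 2 values → pooled ranks: 34→2, 5→8.5, 8→7, 26→5, 26→5
Rank sum = 2 + 8.5 + 7 + 5 + 5 = 27.5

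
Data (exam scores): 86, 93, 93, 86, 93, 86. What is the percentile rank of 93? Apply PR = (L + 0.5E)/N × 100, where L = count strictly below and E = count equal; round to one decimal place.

N = 6.
Strictly below 93: 3. Equal to 93: 3.
PR = (3 + 0.5·3)/6 × 100 = 75.0

75.0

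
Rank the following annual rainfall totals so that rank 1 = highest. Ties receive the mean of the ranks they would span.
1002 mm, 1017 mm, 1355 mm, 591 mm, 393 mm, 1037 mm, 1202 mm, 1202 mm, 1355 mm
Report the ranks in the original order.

7, 6, 1.5, 8, 9, 5, 3.5, 3.5, 1.5

Sorted (descending): 1355, 1355, 1202, 1202, 1037, 1017, 1002, 591, 393
The 2 values of 1355 occupy positions 1–2 → average rank (1+2)/2 = 1.5.
The 2 values of 1202 occupy positions 3–4 → average rank (3+4)/2 = 3.5.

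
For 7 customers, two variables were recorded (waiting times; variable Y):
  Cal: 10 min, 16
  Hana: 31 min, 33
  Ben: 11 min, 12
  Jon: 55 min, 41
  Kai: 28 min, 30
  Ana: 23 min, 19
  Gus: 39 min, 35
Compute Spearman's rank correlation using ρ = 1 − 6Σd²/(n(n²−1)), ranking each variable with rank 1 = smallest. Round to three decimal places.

Ranks of variable 1: 1, 5, 2, 7, 4, 3, 6
Ranks of variable 2: 2, 5, 1, 7, 4, 3, 6
d = r₁ − r₂: -1, 0, 1, 0, 0, 0, 0
d²: 1, 0, 1, 0, 0, 0, 0; Σd² = 2
ρ = 1 − 6·2/(7·48) = 1 − 12/336 = 0.964

0.964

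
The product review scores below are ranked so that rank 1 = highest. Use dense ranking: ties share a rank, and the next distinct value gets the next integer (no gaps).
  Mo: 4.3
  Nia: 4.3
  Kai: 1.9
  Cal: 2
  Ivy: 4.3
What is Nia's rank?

1

Sorted (descending): 4.3, 4.3, 4.3, 2, 1.9
The 3 values of 4.3 share dense rank 1.
Remaining distinct values take the next consecutive integers.
Nia has value 4.3 → rank 1.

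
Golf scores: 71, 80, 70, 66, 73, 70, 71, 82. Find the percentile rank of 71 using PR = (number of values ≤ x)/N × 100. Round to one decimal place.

N = 8.
Strictly below 71: 3. Equal to 71: 2.
PR = 5/8 × 100 = 62.5

62.5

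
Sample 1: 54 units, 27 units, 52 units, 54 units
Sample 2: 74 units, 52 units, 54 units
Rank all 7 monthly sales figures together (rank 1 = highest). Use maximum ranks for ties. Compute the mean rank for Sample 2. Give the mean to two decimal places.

3.67

Sorted (descending): 74, 54, 54, 54, 52, 52, 27
The 3 values of 54 occupy positions 2–4 → each gets rank 4.
The 2 values of 52 occupy positions 5–6 → each gets rank 6.
Sample 2 values → pooled ranks: 74→1, 52→6, 54→4
Mean rank = (1 + 6 + 4) / 3 = 3.67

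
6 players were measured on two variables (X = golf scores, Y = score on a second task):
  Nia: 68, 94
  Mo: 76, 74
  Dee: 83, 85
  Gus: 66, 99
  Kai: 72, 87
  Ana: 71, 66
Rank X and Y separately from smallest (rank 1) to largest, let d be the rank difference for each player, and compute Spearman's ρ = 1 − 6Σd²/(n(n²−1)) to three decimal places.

-0.600

Ranks of variable 1: 2, 5, 6, 1, 4, 3
Ranks of variable 2: 5, 2, 3, 6, 4, 1
d = r₁ − r₂: -3, 3, 3, -5, 0, 2
d²: 9, 9, 9, 25, 0, 4; Σd² = 56
ρ = 1 − 6·56/(6·35) = 1 − 336/210 = -0.600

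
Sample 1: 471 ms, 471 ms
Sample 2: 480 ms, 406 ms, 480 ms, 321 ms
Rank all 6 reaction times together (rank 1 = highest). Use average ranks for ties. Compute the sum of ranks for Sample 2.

14

Sorted (descending): 480, 480, 471, 471, 406, 321
The 2 values of 480 occupy positions 1–2 → average rank (1+2)/2 = 1.5.
The 2 values of 471 occupy positions 3–4 → average rank (3+4)/2 = 3.5.
Sample 2 values → pooled ranks: 480→1.5, 406→5, 480→1.5, 321→6
Rank sum = 1.5 + 5 + 1.5 + 6 = 14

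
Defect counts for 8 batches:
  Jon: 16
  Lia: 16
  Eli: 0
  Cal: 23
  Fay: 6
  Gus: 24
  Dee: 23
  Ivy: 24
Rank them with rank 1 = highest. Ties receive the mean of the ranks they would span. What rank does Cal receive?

3.5

Sorted (descending): 24, 24, 23, 23, 16, 16, 6, 0
The 2 values of 24 occupy positions 1–2 → average rank (1+2)/2 = 1.5.
The 2 values of 23 occupy positions 3–4 → average rank (3+4)/2 = 3.5.
The 2 values of 16 occupy positions 5–6 → average rank (5+6)/2 = 5.5.
Cal has value 23 → rank 3.5.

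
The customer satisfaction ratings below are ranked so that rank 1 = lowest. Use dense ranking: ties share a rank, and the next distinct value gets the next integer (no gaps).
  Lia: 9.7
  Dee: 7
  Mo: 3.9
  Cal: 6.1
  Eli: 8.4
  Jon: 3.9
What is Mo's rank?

Sorted (ascending): 3.9, 3.9, 6.1, 7, 8.4, 9.7
The 2 values of 3.9 share dense rank 1.
Remaining distinct values take the next consecutive integers.
Mo has value 3.9 → rank 1.

1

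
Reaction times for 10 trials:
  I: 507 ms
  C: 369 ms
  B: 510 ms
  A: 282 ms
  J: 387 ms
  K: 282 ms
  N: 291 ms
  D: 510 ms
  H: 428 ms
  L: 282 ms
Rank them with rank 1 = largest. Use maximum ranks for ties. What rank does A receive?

Sorted (descending): 510, 510, 507, 428, 387, 369, 291, 282, 282, 282
The 2 values of 510 occupy positions 1–2 → each gets rank 2.
The 3 values of 282 occupy positions 8–10 → each gets rank 10.
A has value 282 ms → rank 10.

10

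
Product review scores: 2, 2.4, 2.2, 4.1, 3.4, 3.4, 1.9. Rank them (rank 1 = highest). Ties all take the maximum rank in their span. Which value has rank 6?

2

Sorted (descending): 4.1, 3.4, 3.4, 2.4, 2.2, 2, 1.9
The 2 values of 3.4 occupy positions 2–3 → each gets rank 3.
Rank 6 → value 2.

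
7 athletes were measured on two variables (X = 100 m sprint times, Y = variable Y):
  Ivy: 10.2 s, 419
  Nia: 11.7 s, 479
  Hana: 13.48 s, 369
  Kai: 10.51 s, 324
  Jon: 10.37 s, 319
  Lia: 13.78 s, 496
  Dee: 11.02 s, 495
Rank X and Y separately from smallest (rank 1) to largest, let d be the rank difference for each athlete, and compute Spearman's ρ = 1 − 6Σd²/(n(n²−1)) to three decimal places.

Ranks of variable 1: 1, 5, 6, 3, 2, 7, 4
Ranks of variable 2: 4, 5, 3, 2, 1, 7, 6
d = r₁ − r₂: -3, 0, 3, 1, 1, 0, -2
d²: 9, 0, 9, 1, 1, 0, 4; Σd² = 24
ρ = 1 − 6·24/(7·48) = 1 − 144/336 = 0.571

0.571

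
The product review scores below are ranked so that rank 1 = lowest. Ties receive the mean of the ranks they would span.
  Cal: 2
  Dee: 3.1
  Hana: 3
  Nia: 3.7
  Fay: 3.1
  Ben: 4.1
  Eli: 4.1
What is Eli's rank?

6.5

Sorted (ascending): 2, 3, 3.1, 3.1, 3.7, 4.1, 4.1
The 2 values of 3.1 occupy positions 3–4 → average rank (3+4)/2 = 3.5.
The 2 values of 4.1 occupy positions 6–7 → average rank (6+7)/2 = 6.5.
Eli has value 4.1 → rank 6.5.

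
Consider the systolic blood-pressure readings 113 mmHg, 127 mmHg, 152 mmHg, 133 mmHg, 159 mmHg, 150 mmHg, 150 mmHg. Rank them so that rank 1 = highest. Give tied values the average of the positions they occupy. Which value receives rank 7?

113

Sorted (descending): 159, 152, 150, 150, 133, 127, 113
The 2 values of 150 occupy positions 3–4 → average rank (3+4)/2 = 3.5.
Rank 7 → value 113.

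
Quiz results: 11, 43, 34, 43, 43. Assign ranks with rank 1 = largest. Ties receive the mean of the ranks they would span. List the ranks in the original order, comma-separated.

5, 2, 4, 2, 2

Sorted (descending): 43, 43, 43, 34, 11
The 3 values of 43 occupy positions 1–3 → average rank 2.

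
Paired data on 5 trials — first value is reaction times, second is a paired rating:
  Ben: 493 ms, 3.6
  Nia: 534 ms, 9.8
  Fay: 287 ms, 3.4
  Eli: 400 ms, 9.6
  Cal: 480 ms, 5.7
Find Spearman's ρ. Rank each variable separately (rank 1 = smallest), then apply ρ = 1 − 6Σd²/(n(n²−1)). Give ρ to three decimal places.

0.600

Ranks of variable 1: 4, 5, 1, 2, 3
Ranks of variable 2: 2, 5, 1, 4, 3
d = r₁ − r₂: 2, 0, 0, -2, 0
d²: 4, 0, 0, 4, 0; Σd² = 8
ρ = 1 − 6·8/(5·24) = 1 − 48/120 = 0.600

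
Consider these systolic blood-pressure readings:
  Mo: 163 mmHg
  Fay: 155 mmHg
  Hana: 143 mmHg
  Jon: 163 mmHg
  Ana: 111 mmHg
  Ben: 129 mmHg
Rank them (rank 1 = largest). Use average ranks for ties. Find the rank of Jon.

Sorted (descending): 163, 163, 155, 143, 129, 111
The 2 values of 163 occupy positions 1–2 → average rank (1+2)/2 = 1.5.
Jon has value 163 mmHg → rank 1.5.

1.5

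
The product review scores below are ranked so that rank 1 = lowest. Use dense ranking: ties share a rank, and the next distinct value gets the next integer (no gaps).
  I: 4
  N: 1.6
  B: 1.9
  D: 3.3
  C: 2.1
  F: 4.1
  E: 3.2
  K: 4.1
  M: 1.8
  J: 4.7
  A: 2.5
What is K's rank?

9

Sorted (ascending): 1.6, 1.8, 1.9, 2.1, 2.5, 3.2, 3.3, 4, 4.1, 4.1, 4.7
The 2 values of 4.1 share dense rank 9.
Remaining distinct values take the next consecutive integers.
K has value 4.1 → rank 9.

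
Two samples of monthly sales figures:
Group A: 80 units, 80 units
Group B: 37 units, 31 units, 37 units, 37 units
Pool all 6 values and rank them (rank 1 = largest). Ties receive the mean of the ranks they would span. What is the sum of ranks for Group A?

Sorted (descending): 80, 80, 37, 37, 37, 31
The 2 values of 80 occupy positions 1–2 → average rank (1+2)/2 = 1.5.
The 3 values of 37 occupy positions 3–5 → average rank 4.
Group A values → pooled ranks: 80→1.5, 80→1.5
Rank sum = 1.5 + 1.5 = 3

3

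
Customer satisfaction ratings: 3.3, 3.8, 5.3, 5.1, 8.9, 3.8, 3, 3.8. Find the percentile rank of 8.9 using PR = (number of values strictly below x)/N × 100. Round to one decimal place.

87.5

N = 8.
Strictly below 8.9: 7. Equal to 8.9: 1.
PR = 7/8 × 100 = 87.5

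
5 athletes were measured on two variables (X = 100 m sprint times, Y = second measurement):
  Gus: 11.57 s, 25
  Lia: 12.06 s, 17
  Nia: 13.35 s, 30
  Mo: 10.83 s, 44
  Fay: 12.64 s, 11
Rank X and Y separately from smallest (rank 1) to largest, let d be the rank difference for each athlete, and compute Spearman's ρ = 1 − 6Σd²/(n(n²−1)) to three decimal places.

Ranks of variable 1: 2, 3, 5, 1, 4
Ranks of variable 2: 3, 2, 4, 5, 1
d = r₁ − r₂: -1, 1, 1, -4, 3
d²: 1, 1, 1, 16, 9; Σd² = 28
ρ = 1 − 6·28/(5·24) = 1 − 168/120 = -0.400

-0.400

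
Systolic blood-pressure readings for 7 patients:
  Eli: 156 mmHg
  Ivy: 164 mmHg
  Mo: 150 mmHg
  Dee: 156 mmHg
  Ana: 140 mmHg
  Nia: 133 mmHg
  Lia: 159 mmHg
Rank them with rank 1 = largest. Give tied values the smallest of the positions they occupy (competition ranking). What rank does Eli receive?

Sorted (descending): 164, 159, 156, 156, 150, 140, 133
The 2 values of 156 occupy positions 3–4 → each gets rank 3.
Eli has value 156 mmHg → rank 3.

3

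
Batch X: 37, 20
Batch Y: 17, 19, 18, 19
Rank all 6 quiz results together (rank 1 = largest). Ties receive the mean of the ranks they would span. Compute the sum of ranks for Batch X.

3

Sorted (descending): 37, 20, 19, 19, 18, 17
The 2 values of 19 occupy positions 3–4 → average rank (3+4)/2 = 3.5.
Batch X values → pooled ranks: 37→1, 20→2
Rank sum = 1 + 2 = 3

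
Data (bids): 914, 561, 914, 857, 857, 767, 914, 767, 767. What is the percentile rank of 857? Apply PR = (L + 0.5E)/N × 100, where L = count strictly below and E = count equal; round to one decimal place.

N = 9.
Strictly below 857: 4. Equal to 857: 2.
PR = (4 + 0.5·2)/9 × 100 = 55.6

55.6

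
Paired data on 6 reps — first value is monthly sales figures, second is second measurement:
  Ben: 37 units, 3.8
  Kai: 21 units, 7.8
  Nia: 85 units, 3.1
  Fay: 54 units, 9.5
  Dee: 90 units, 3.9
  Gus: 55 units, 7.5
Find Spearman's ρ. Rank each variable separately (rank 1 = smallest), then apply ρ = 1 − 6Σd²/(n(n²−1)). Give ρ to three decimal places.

-0.429

Ranks of variable 1: 2, 1, 5, 3, 6, 4
Ranks of variable 2: 2, 5, 1, 6, 3, 4
d = r₁ − r₂: 0, -4, 4, -3, 3, 0
d²: 0, 16, 16, 9, 9, 0; Σd² = 50
ρ = 1 − 6·50/(6·35) = 1 − 300/210 = -0.429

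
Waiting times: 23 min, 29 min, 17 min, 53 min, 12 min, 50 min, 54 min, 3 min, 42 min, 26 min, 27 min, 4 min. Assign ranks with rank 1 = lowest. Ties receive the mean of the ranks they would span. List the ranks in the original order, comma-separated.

5, 8, 4, 11, 3, 10, 12, 1, 9, 6, 7, 2

Sorted (ascending): 3, 4, 12, 17, 23, 26, 27, 29, 42, 50, 53, 54
No ties — each value takes its position as its rank.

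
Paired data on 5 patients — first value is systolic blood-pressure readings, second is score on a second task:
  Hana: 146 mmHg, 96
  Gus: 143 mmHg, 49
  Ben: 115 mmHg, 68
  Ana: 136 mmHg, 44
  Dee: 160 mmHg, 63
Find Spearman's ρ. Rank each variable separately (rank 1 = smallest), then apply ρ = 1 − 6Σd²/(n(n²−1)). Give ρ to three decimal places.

0.200

Ranks of variable 1: 4, 3, 1, 2, 5
Ranks of variable 2: 5, 2, 4, 1, 3
d = r₁ − r₂: -1, 1, -3, 1, 2
d²: 1, 1, 9, 1, 4; Σd² = 16
ρ = 1 − 6·16/(5·24) = 1 − 96/120 = 0.200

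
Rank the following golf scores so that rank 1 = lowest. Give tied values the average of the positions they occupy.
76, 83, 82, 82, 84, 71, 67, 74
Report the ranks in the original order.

Sorted (ascending): 67, 71, 74, 76, 82, 82, 83, 84
The 2 values of 82 occupy positions 5–6 → average rank (5+6)/2 = 5.5.

4, 7, 5.5, 5.5, 8, 2, 1, 3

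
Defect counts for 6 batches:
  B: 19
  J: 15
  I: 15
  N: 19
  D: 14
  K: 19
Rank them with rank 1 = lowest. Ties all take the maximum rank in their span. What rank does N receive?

6

Sorted (ascending): 14, 15, 15, 19, 19, 19
The 2 values of 15 occupy positions 2–3 → each gets rank 3.
The 3 values of 19 occupy positions 4–6 → each gets rank 6.
N has value 19 → rank 6.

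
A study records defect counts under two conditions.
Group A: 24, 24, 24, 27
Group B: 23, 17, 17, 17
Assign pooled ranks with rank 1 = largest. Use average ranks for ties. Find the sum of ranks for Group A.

Sorted (descending): 27, 24, 24, 24, 23, 17, 17, 17
The 3 values of 24 occupy positions 2–4 → average rank 3.
The 3 values of 17 occupy positions 6–8 → average rank 7.
Group A values → pooled ranks: 24→3, 24→3, 24→3, 27→1
Rank sum = 3 + 3 + 3 + 1 = 10

10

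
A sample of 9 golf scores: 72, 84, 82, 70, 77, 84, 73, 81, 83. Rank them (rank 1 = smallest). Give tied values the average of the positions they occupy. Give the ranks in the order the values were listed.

2, 8.5, 6, 1, 4, 8.5, 3, 5, 7

Sorted (ascending): 70, 72, 73, 77, 81, 82, 83, 84, 84
The 2 values of 84 occupy positions 8–9 → average rank (8+9)/2 = 8.5.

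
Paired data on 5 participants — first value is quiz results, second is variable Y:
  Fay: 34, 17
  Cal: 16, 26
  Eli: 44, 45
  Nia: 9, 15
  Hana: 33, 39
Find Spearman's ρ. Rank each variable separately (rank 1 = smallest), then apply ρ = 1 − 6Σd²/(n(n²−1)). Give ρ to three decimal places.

Ranks of variable 1: 4, 2, 5, 1, 3
Ranks of variable 2: 2, 3, 5, 1, 4
d = r₁ − r₂: 2, -1, 0, 0, -1
d²: 4, 1, 0, 0, 1; Σd² = 6
ρ = 1 − 6·6/(5·24) = 1 − 36/120 = 0.700

0.700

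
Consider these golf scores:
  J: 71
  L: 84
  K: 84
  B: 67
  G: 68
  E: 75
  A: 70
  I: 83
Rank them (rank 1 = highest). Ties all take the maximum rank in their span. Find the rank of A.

Sorted (descending): 84, 84, 83, 75, 71, 70, 68, 67
The 2 values of 84 occupy positions 1–2 → each gets rank 2.
A has value 70 → rank 6.

6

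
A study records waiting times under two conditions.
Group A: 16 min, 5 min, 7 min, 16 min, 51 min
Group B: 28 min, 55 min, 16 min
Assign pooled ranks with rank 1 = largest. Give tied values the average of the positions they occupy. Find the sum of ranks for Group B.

9

Sorted (descending): 55, 51, 28, 16, 16, 16, 7, 5
The 3 values of 16 occupy positions 4–6 → average rank 5.
Group B values → pooled ranks: 28→3, 55→1, 16→5
Rank sum = 3 + 1 + 5 = 9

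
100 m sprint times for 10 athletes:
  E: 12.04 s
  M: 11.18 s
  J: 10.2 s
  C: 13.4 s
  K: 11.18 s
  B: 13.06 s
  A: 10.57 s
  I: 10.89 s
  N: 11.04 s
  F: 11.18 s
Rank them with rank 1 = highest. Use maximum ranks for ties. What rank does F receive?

Sorted (descending): 13.4, 13.06, 12.04, 11.18, 11.18, 11.18, 11.04, 10.89, 10.57, 10.2
The 3 values of 11.18 occupy positions 4–6 → each gets rank 6.
F has value 11.18 s → rank 6.

6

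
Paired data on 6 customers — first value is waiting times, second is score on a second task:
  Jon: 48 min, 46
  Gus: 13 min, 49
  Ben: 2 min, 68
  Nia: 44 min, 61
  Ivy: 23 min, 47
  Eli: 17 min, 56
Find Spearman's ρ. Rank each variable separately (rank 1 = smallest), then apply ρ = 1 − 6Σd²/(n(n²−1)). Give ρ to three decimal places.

Ranks of variable 1: 6, 2, 1, 5, 4, 3
Ranks of variable 2: 1, 3, 6, 5, 2, 4
d = r₁ − r₂: 5, -1, -5, 0, 2, -1
d²: 25, 1, 25, 0, 4, 1; Σd² = 56
ρ = 1 − 6·56/(6·35) = 1 − 336/210 = -0.600

-0.600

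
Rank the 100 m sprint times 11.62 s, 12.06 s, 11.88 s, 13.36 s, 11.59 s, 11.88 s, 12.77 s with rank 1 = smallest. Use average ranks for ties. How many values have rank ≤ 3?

Sorted (ascending): 11.59, 11.62, 11.88, 11.88, 12.06, 12.77, 13.36
The 2 values of 11.88 occupy positions 3–4 → average rank (3+4)/2 = 3.5.
Ranks ≤ 3: {1, 2} → 2 values.

2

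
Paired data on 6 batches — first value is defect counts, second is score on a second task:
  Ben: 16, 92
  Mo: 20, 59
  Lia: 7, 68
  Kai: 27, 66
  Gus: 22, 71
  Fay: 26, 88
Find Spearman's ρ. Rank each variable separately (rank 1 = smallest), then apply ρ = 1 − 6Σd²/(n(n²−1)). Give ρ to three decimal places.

-0.143

Ranks of variable 1: 2, 3, 1, 6, 4, 5
Ranks of variable 2: 6, 1, 3, 2, 4, 5
d = r₁ − r₂: -4, 2, -2, 4, 0, 0
d²: 16, 4, 4, 16, 0, 0; Σd² = 40
ρ = 1 − 6·40/(6·35) = 1 − 240/210 = -0.143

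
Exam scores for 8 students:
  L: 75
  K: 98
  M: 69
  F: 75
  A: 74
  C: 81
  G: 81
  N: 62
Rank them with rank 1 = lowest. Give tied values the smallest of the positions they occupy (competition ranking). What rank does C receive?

Sorted (ascending): 62, 69, 74, 75, 75, 81, 81, 98
The 2 values of 75 occupy positions 4–5 → each gets rank 4.
The 2 values of 81 occupy positions 6–7 → each gets rank 6.
C has value 81 → rank 6.

6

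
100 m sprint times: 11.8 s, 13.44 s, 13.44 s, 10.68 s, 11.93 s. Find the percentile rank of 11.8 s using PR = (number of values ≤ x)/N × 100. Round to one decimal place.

40.0

N = 5.
Strictly below 11.8: 1. Equal to 11.8: 1.
PR = 2/5 × 100 = 40.0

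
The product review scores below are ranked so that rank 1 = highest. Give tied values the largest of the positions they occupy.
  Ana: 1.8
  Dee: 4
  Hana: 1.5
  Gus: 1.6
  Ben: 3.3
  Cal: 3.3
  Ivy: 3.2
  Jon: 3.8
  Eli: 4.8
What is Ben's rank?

5

Sorted (descending): 4.8, 4, 3.8, 3.3, 3.3, 3.2, 1.8, 1.6, 1.5
The 2 values of 3.3 occupy positions 4–5 → each gets rank 5.
Ben has value 3.3 → rank 5.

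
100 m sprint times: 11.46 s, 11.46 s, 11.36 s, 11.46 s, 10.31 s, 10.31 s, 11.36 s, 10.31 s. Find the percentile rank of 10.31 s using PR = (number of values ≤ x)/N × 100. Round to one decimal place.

N = 8.
Strictly below 10.31: 0. Equal to 10.31: 3.
PR = 3/8 × 100 = 37.5

37.5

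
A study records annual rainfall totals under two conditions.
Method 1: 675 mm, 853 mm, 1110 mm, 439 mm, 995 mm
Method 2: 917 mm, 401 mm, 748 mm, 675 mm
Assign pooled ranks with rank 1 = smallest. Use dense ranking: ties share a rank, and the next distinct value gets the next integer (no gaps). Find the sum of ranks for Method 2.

Sorted (ascending): 401, 439, 675, 675, 748, 853, 917, 995, 1110
The 2 values of 675 share dense rank 3.
Remaining distinct values take the next consecutive integers.
Method 2 values → pooled ranks: 917→6, 401→1, 748→4, 675→3
Rank sum = 6 + 1 + 4 + 3 = 14

14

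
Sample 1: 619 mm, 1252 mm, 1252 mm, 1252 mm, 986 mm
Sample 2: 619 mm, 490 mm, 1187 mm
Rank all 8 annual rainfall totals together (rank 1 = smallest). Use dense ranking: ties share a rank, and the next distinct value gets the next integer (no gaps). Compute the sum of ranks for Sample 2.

Sorted (ascending): 490, 619, 619, 986, 1187, 1252, 1252, 1252
The 2 values of 619 share dense rank 2.
The 3 values of 1252 share dense rank 5.
Remaining distinct values take the next consecutive integers.
Sample 2 values → pooled ranks: 619→2, 490→1, 1187→4
Rank sum = 2 + 1 + 4 = 7

7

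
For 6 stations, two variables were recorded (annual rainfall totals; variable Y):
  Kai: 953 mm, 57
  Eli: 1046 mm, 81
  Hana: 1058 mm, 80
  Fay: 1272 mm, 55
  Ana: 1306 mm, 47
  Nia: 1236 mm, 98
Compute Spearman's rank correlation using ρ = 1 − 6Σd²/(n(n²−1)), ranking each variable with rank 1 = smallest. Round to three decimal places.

Ranks of variable 1: 1, 2, 3, 5, 6, 4
Ranks of variable 2: 3, 5, 4, 2, 1, 6
d = r₁ − r₂: -2, -3, -1, 3, 5, -2
d²: 4, 9, 1, 9, 25, 4; Σd² = 52
ρ = 1 − 6·52/(6·35) = 1 − 312/210 = -0.486

-0.486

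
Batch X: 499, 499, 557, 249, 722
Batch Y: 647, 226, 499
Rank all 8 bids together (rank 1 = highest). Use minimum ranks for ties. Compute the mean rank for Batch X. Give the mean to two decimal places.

3.80

Sorted (descending): 722, 647, 557, 499, 499, 499, 249, 226
The 3 values of 499 occupy positions 4–6 → each gets rank 4.
Batch X values → pooled ranks: 499→4, 499→4, 557→3, 249→7, 722→1
Mean rank = (4 + 4 + 3 + 7 + 1) / 5 = 3.80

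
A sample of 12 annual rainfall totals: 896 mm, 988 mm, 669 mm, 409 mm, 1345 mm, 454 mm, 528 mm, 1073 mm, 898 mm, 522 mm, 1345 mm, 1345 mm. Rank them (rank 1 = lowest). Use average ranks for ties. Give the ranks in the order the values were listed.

6, 8, 5, 1, 11, 2, 4, 9, 7, 3, 11, 11

Sorted (ascending): 409, 454, 522, 528, 669, 896, 898, 988, 1073, 1345, 1345, 1345
The 3 values of 1345 occupy positions 10–12 → average rank 11.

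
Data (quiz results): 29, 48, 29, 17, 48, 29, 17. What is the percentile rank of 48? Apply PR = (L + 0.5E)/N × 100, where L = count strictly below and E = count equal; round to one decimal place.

85.7

N = 7.
Strictly below 48: 5. Equal to 48: 2.
PR = (5 + 0.5·2)/7 × 100 = 85.7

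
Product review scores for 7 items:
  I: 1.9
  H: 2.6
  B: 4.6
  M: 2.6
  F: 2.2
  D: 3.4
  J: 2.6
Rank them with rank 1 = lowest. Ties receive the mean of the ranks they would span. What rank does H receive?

4

Sorted (ascending): 1.9, 2.2, 2.6, 2.6, 2.6, 3.4, 4.6
The 3 values of 2.6 occupy positions 3–5 → average rank 4.
H has value 2.6 → rank 4.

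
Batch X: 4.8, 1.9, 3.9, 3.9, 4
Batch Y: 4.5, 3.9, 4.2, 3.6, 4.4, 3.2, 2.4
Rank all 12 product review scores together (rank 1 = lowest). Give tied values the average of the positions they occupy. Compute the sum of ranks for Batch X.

Sorted (ascending): 1.9, 2.4, 3.2, 3.6, 3.9, 3.9, 3.9, 4, 4.2, 4.4, 4.5, 4.8
The 3 values of 3.9 occupy positions 5–7 → average rank 6.
Batch X values → pooled ranks: 4.8→12, 1.9→1, 3.9→6, 3.9→6, 4→8
Rank sum = 12 + 1 + 6 + 6 + 8 = 33

33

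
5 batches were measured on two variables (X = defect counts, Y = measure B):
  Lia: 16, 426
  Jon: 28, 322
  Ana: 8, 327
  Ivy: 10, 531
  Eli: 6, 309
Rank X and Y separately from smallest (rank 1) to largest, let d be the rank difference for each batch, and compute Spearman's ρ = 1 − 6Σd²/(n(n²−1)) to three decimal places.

0.300

Ranks of variable 1: 4, 5, 2, 3, 1
Ranks of variable 2: 4, 2, 3, 5, 1
d = r₁ − r₂: 0, 3, -1, -2, 0
d²: 0, 9, 1, 4, 0; Σd² = 14
ρ = 1 − 6·14/(5·24) = 1 − 84/120 = 0.300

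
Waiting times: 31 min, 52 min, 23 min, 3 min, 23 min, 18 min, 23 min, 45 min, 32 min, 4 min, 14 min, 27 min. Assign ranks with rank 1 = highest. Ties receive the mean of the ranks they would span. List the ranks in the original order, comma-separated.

Sorted (descending): 52, 45, 32, 31, 27, 23, 23, 23, 18, 14, 4, 3
The 3 values of 23 occupy positions 6–8 → average rank 7.

4, 1, 7, 12, 7, 9, 7, 2, 3, 11, 10, 5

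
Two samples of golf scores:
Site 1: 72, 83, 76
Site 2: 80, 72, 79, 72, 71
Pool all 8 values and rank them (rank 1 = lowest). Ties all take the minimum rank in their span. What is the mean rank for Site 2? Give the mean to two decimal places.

Sorted (ascending): 71, 72, 72, 72, 76, 79, 80, 83
The 3 values of 72 occupy positions 2–4 → each gets rank 2.
Site 2 values → pooled ranks: 80→7, 72→2, 79→6, 72→2, 71→1
Mean rank = (7 + 2 + 6 + 2 + 1) / 5 = 3.60

3.60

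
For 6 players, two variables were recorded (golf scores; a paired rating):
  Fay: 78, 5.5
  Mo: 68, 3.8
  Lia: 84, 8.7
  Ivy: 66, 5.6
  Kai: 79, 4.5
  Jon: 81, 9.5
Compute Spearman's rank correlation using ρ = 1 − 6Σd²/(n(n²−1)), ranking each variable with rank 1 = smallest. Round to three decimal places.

0.543

Ranks of variable 1: 3, 2, 6, 1, 4, 5
Ranks of variable 2: 3, 1, 5, 4, 2, 6
d = r₁ − r₂: 0, 1, 1, -3, 2, -1
d²: 0, 1, 1, 9, 4, 1; Σd² = 16
ρ = 1 − 6·16/(6·35) = 1 − 96/210 = 0.543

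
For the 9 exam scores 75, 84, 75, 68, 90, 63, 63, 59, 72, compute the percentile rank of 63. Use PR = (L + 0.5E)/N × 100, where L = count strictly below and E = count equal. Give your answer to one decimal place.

22.2

N = 9.
Strictly below 63: 1. Equal to 63: 2.
PR = (1 + 0.5·2)/9 × 100 = 22.2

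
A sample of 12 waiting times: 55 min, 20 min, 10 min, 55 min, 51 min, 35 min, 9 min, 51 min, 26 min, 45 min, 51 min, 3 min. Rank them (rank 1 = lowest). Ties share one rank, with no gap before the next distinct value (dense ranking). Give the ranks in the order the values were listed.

Sorted (ascending): 3, 9, 10, 20, 26, 35, 45, 51, 51, 51, 55, 55
The 3 values of 51 share dense rank 8.
The 2 values of 55 share dense rank 9.
Remaining distinct values take the next consecutive integers.

9, 4, 3, 9, 8, 6, 2, 8, 5, 7, 8, 1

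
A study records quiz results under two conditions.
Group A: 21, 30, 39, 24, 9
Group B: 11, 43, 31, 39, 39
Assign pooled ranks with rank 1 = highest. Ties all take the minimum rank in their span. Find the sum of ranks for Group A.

33

Sorted (descending): 43, 39, 39, 39, 31, 30, 24, 21, 11, 9
The 3 values of 39 occupy positions 2–4 → each gets rank 2.
Group A values → pooled ranks: 21→8, 30→6, 39→2, 24→7, 9→10
Rank sum = 8 + 6 + 2 + 7 + 10 = 33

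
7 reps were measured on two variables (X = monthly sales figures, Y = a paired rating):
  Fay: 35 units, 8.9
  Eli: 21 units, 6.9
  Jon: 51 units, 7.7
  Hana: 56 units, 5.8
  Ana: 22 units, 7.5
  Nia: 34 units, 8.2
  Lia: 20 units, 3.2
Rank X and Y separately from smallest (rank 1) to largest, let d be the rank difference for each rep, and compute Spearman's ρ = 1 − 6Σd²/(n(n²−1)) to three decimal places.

Ranks of variable 1: 5, 2, 6, 7, 3, 4, 1
Ranks of variable 2: 7, 3, 5, 2, 4, 6, 1
d = r₁ − r₂: -2, -1, 1, 5, -1, -2, 0
d²: 4, 1, 1, 25, 1, 4, 0; Σd² = 36
ρ = 1 − 6·36/(7·48) = 1 − 216/336 = 0.357

0.357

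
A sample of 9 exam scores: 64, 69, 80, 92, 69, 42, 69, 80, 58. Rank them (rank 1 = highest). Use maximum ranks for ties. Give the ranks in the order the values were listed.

Sorted (descending): 92, 80, 80, 69, 69, 69, 64, 58, 42
The 2 values of 80 occupy positions 2–3 → each gets rank 3.
The 3 values of 69 occupy positions 4–6 → each gets rank 6.

7, 6, 3, 1, 6, 9, 6, 3, 8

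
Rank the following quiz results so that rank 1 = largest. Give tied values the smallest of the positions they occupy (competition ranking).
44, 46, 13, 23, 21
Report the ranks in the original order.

Sorted (descending): 46, 44, 23, 21, 13
No ties — each value takes its position as its rank.

2, 1, 5, 3, 4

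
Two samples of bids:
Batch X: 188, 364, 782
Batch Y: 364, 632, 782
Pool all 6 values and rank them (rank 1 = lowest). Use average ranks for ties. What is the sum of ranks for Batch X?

9

Sorted (ascending): 188, 364, 364, 632, 782, 782
The 2 values of 364 occupy positions 2–3 → average rank (2+3)/2 = 2.5.
The 2 values of 782 occupy positions 5–6 → average rank (5+6)/2 = 5.5.
Batch X values → pooled ranks: 188→1, 364→2.5, 782→5.5
Rank sum = 1 + 2.5 + 5.5 = 9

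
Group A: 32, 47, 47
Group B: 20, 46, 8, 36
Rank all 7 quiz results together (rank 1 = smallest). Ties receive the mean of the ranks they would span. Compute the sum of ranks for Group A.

16

Sorted (ascending): 8, 20, 32, 36, 46, 47, 47
The 2 values of 47 occupy positions 6–7 → average rank (6+7)/2 = 6.5.
Group A values → pooled ranks: 32→3, 47→6.5, 47→6.5
Rank sum = 3 + 6.5 + 6.5 = 16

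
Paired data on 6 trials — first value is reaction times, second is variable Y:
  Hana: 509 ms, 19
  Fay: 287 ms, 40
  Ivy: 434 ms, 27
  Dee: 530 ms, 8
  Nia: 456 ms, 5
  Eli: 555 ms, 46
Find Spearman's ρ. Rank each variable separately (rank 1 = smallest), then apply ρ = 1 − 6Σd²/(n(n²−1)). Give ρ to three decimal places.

0.029

Ranks of variable 1: 4, 1, 2, 5, 3, 6
Ranks of variable 2: 3, 5, 4, 2, 1, 6
d = r₁ − r₂: 1, -4, -2, 3, 2, 0
d²: 1, 16, 4, 9, 4, 0; Σd² = 34
ρ = 1 − 6·34/(6·35) = 1 − 204/210 = 0.029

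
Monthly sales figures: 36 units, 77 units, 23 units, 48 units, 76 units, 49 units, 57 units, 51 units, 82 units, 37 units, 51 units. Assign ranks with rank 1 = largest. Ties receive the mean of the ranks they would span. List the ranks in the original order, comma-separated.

10, 2, 11, 8, 3, 7, 4, 5.5, 1, 9, 5.5

Sorted (descending): 82, 77, 76, 57, 51, 51, 49, 48, 37, 36, 23
The 2 values of 51 occupy positions 5–6 → average rank (5+6)/2 = 5.5.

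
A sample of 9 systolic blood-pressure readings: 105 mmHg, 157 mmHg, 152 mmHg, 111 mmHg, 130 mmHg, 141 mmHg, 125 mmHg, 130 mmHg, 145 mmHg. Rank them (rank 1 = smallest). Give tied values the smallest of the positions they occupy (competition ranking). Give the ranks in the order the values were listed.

Sorted (ascending): 105, 111, 125, 130, 130, 141, 145, 152, 157
The 2 values of 130 occupy positions 4–5 → each gets rank 4.

1, 9, 8, 2, 4, 6, 3, 4, 7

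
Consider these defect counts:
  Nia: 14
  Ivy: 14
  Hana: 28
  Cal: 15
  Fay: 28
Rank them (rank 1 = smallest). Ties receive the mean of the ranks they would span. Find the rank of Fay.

4.5

Sorted (ascending): 14, 14, 15, 28, 28
The 2 values of 14 occupy positions 1–2 → average rank (1+2)/2 = 1.5.
The 2 values of 28 occupy positions 4–5 → average rank (4+5)/2 = 4.5.
Fay has value 28 → rank 4.5.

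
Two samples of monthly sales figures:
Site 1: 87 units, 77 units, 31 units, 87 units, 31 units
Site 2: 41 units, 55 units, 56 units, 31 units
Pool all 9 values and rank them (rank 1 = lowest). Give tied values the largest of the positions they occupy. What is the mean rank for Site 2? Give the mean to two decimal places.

4.50

Sorted (ascending): 31, 31, 31, 41, 55, 56, 77, 87, 87
The 3 values of 31 occupy positions 1–3 → each gets rank 3.
The 2 values of 87 occupy positions 8–9 → each gets rank 9.
Site 2 values → pooled ranks: 41→4, 55→5, 56→6, 31→3
Mean rank = (4 + 5 + 6 + 3) / 4 = 4.50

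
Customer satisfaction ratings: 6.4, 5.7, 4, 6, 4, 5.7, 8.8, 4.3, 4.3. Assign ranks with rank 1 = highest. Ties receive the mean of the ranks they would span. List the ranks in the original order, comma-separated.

Sorted (descending): 8.8, 6.4, 6, 5.7, 5.7, 4.3, 4.3, 4, 4
The 2 values of 5.7 occupy positions 4–5 → average rank (4+5)/2 = 4.5.
The 2 values of 4.3 occupy positions 6–7 → average rank (6+7)/2 = 6.5.
The 2 values of 4 occupy positions 8–9 → average rank (8+9)/2 = 8.5.

2, 4.5, 8.5, 3, 8.5, 4.5, 1, 6.5, 6.5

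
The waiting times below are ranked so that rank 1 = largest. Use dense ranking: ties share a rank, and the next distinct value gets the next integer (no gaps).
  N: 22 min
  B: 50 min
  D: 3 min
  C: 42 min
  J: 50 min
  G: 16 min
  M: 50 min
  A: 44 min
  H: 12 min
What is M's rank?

Sorted (descending): 50, 50, 50, 44, 42, 22, 16, 12, 3
The 3 values of 50 share dense rank 1.
Remaining distinct values take the next consecutive integers.
M has value 50 min → rank 1.

1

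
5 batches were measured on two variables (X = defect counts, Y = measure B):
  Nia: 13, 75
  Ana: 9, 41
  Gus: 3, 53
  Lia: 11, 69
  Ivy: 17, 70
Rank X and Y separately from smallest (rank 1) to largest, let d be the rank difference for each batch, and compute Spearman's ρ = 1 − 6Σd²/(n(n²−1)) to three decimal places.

Ranks of variable 1: 4, 2, 1, 3, 5
Ranks of variable 2: 5, 1, 2, 3, 4
d = r₁ − r₂: -1, 1, -1, 0, 1
d²: 1, 1, 1, 0, 1; Σd² = 4
ρ = 1 − 6·4/(5·24) = 1 − 24/120 = 0.800

0.800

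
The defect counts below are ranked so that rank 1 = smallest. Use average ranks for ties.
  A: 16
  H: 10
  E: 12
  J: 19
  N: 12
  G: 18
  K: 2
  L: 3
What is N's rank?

4.5

Sorted (ascending): 2, 3, 10, 12, 12, 16, 18, 19
The 2 values of 12 occupy positions 4–5 → average rank (4+5)/2 = 4.5.
N has value 12 → rank 4.5.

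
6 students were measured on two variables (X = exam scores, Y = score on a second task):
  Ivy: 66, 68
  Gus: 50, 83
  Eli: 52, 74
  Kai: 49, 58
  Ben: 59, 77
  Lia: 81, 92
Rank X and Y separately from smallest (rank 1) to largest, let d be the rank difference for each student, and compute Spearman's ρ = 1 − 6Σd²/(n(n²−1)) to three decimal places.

Ranks of variable 1: 5, 2, 3, 1, 4, 6
Ranks of variable 2: 2, 5, 3, 1, 4, 6
d = r₁ − r₂: 3, -3, 0, 0, 0, 0
d²: 9, 9, 0, 0, 0, 0; Σd² = 18
ρ = 1 − 6·18/(6·35) = 1 − 108/210 = 0.486

0.486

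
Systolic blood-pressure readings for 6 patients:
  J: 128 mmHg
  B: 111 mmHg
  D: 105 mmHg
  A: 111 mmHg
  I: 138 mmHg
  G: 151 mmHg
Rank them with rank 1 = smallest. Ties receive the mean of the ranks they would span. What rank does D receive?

Sorted (ascending): 105, 111, 111, 128, 138, 151
The 2 values of 111 occupy positions 2–3 → average rank (2+3)/2 = 2.5.
D has value 105 mmHg → rank 1.

1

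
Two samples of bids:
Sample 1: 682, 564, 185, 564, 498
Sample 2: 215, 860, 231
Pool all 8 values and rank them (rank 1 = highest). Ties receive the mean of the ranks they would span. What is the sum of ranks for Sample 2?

Sorted (descending): 860, 682, 564, 564, 498, 231, 215, 185
The 2 values of 564 occupy positions 3–4 → average rank (3+4)/2 = 3.5.
Sample 2 values → pooled ranks: 215→7, 860→1, 231→6
Rank sum = 7 + 1 + 6 = 14

14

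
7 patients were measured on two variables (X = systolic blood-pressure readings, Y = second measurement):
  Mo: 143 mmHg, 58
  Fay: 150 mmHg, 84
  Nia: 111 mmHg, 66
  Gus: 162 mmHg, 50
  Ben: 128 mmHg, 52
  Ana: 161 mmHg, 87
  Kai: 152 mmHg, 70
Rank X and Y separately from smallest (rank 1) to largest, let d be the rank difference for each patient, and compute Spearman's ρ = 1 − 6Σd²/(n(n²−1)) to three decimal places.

0.107

Ranks of variable 1: 3, 4, 1, 7, 2, 6, 5
Ranks of variable 2: 3, 6, 4, 1, 2, 7, 5
d = r₁ − r₂: 0, -2, -3, 6, 0, -1, 0
d²: 0, 4, 9, 36, 0, 1, 0; Σd² = 50
ρ = 1 − 6·50/(7·48) = 1 − 300/336 = 0.107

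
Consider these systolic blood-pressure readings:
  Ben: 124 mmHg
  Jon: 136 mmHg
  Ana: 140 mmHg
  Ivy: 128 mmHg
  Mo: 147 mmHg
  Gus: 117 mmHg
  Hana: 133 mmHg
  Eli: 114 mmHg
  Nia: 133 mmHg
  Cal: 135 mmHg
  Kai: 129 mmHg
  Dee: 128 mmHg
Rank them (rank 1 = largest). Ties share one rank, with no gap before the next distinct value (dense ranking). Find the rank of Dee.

7

Sorted (descending): 147, 140, 136, 135, 133, 133, 129, 128, 128, 124, 117, 114
The 2 values of 133 share dense rank 5.
The 2 values of 128 share dense rank 7.
Remaining distinct values take the next consecutive integers.
Dee has value 128 mmHg → rank 7.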